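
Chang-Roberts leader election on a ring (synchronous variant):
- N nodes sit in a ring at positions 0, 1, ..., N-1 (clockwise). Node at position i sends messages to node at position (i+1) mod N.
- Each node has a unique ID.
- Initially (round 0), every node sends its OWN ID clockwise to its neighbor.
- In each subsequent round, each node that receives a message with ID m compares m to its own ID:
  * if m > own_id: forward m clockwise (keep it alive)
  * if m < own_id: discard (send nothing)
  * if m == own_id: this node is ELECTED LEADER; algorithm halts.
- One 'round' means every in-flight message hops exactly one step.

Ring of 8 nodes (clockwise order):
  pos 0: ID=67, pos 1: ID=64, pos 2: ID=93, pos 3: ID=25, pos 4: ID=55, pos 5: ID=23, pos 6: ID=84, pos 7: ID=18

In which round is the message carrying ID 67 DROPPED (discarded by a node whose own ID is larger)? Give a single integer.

Answer: 2

Derivation:
Round 1: pos1(id64) recv 67: fwd; pos2(id93) recv 64: drop; pos3(id25) recv 93: fwd; pos4(id55) recv 25: drop; pos5(id23) recv 55: fwd; pos6(id84) recv 23: drop; pos7(id18) recv 84: fwd; pos0(id67) recv 18: drop
Round 2: pos2(id93) recv 67: drop; pos4(id55) recv 93: fwd; pos6(id84) recv 55: drop; pos0(id67) recv 84: fwd
Round 3: pos5(id23) recv 93: fwd; pos1(id64) recv 84: fwd
Round 4: pos6(id84) recv 93: fwd; pos2(id93) recv 84: drop
Round 5: pos7(id18) recv 93: fwd
Round 6: pos0(id67) recv 93: fwd
Round 7: pos1(id64) recv 93: fwd
Round 8: pos2(id93) recv 93: ELECTED
Message ID 67 originates at pos 0; dropped at pos 2 in round 2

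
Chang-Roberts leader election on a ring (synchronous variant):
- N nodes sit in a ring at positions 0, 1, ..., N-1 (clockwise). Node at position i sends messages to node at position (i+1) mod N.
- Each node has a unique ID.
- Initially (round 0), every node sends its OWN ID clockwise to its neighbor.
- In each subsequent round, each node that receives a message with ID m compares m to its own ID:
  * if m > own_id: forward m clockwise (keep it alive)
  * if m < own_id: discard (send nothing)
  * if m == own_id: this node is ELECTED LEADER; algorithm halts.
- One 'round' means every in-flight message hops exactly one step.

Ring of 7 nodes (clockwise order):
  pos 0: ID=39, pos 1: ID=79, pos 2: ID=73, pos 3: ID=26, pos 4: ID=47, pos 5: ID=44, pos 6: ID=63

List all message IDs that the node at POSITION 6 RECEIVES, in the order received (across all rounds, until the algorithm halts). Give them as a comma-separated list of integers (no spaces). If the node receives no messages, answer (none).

Round 1: pos1(id79) recv 39: drop; pos2(id73) recv 79: fwd; pos3(id26) recv 73: fwd; pos4(id47) recv 26: drop; pos5(id44) recv 47: fwd; pos6(id63) recv 44: drop; pos0(id39) recv 63: fwd
Round 2: pos3(id26) recv 79: fwd; pos4(id47) recv 73: fwd; pos6(id63) recv 47: drop; pos1(id79) recv 63: drop
Round 3: pos4(id47) recv 79: fwd; pos5(id44) recv 73: fwd
Round 4: pos5(id44) recv 79: fwd; pos6(id63) recv 73: fwd
Round 5: pos6(id63) recv 79: fwd; pos0(id39) recv 73: fwd
Round 6: pos0(id39) recv 79: fwd; pos1(id79) recv 73: drop
Round 7: pos1(id79) recv 79: ELECTED

Answer: 44,47,73,79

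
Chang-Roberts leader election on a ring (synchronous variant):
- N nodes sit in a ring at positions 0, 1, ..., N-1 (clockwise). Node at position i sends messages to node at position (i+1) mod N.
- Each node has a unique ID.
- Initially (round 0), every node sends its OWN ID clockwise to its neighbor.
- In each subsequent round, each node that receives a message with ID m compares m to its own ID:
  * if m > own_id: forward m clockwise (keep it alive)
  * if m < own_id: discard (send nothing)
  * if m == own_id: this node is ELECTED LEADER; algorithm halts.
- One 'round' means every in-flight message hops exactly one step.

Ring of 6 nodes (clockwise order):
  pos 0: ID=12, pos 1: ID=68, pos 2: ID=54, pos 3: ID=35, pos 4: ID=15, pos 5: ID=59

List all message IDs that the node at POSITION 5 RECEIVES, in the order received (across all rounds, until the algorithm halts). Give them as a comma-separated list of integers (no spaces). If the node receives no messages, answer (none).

Round 1: pos1(id68) recv 12: drop; pos2(id54) recv 68: fwd; pos3(id35) recv 54: fwd; pos4(id15) recv 35: fwd; pos5(id59) recv 15: drop; pos0(id12) recv 59: fwd
Round 2: pos3(id35) recv 68: fwd; pos4(id15) recv 54: fwd; pos5(id59) recv 35: drop; pos1(id68) recv 59: drop
Round 3: pos4(id15) recv 68: fwd; pos5(id59) recv 54: drop
Round 4: pos5(id59) recv 68: fwd
Round 5: pos0(id12) recv 68: fwd
Round 6: pos1(id68) recv 68: ELECTED

Answer: 15,35,54,68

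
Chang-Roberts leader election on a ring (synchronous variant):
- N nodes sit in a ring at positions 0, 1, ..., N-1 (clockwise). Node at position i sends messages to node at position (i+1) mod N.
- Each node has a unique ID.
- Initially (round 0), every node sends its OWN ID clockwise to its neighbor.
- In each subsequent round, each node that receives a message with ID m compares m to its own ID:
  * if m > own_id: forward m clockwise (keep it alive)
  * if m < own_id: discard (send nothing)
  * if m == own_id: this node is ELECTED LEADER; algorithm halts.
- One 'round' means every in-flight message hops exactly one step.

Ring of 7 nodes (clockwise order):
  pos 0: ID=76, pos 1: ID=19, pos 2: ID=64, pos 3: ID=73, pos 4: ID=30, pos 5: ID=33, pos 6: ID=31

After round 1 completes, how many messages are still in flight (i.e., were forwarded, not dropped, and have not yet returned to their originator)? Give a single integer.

Answer: 3

Derivation:
Round 1: pos1(id19) recv 76: fwd; pos2(id64) recv 19: drop; pos3(id73) recv 64: drop; pos4(id30) recv 73: fwd; pos5(id33) recv 30: drop; pos6(id31) recv 33: fwd; pos0(id76) recv 31: drop
After round 1: 3 messages still in flight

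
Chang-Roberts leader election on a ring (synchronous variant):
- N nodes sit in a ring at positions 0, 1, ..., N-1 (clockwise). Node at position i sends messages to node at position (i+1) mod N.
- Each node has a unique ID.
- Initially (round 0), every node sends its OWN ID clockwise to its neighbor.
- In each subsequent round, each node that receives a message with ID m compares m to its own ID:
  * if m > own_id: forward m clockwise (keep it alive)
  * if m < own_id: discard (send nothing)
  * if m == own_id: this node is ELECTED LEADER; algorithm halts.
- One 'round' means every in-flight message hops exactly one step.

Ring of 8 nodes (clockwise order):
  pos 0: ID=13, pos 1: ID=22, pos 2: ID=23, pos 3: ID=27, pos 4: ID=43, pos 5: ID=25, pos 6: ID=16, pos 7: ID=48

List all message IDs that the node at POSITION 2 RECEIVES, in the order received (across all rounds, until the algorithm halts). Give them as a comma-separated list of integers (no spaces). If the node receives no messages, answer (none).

Round 1: pos1(id22) recv 13: drop; pos2(id23) recv 22: drop; pos3(id27) recv 23: drop; pos4(id43) recv 27: drop; pos5(id25) recv 43: fwd; pos6(id16) recv 25: fwd; pos7(id48) recv 16: drop; pos0(id13) recv 48: fwd
Round 2: pos6(id16) recv 43: fwd; pos7(id48) recv 25: drop; pos1(id22) recv 48: fwd
Round 3: pos7(id48) recv 43: drop; pos2(id23) recv 48: fwd
Round 4: pos3(id27) recv 48: fwd
Round 5: pos4(id43) recv 48: fwd
Round 6: pos5(id25) recv 48: fwd
Round 7: pos6(id16) recv 48: fwd
Round 8: pos7(id48) recv 48: ELECTED

Answer: 22,48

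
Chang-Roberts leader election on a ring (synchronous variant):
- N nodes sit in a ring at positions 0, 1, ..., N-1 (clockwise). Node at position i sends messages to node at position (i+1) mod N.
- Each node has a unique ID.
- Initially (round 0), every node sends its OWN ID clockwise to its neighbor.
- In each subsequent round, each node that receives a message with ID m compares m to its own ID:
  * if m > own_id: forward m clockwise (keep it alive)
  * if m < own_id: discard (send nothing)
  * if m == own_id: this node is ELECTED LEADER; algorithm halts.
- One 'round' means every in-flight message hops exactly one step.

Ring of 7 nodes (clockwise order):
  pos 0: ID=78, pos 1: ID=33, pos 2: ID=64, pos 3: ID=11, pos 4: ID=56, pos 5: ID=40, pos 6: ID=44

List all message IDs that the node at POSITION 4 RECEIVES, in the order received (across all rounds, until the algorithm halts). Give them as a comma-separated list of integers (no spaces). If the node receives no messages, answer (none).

Round 1: pos1(id33) recv 78: fwd; pos2(id64) recv 33: drop; pos3(id11) recv 64: fwd; pos4(id56) recv 11: drop; pos5(id40) recv 56: fwd; pos6(id44) recv 40: drop; pos0(id78) recv 44: drop
Round 2: pos2(id64) recv 78: fwd; pos4(id56) recv 64: fwd; pos6(id44) recv 56: fwd
Round 3: pos3(id11) recv 78: fwd; pos5(id40) recv 64: fwd; pos0(id78) recv 56: drop
Round 4: pos4(id56) recv 78: fwd; pos6(id44) recv 64: fwd
Round 5: pos5(id40) recv 78: fwd; pos0(id78) recv 64: drop
Round 6: pos6(id44) recv 78: fwd
Round 7: pos0(id78) recv 78: ELECTED

Answer: 11,64,78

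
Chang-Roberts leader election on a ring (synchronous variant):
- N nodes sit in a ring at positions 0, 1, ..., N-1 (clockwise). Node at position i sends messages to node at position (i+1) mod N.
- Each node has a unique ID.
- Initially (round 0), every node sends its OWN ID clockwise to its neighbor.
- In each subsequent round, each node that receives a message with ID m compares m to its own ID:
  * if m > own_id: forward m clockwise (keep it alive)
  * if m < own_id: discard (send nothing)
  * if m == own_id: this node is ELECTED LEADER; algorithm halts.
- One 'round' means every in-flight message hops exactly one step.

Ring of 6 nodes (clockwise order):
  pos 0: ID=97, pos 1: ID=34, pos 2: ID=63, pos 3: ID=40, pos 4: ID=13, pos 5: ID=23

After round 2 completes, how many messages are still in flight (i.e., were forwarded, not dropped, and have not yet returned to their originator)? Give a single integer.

Round 1: pos1(id34) recv 97: fwd; pos2(id63) recv 34: drop; pos3(id40) recv 63: fwd; pos4(id13) recv 40: fwd; pos5(id23) recv 13: drop; pos0(id97) recv 23: drop
Round 2: pos2(id63) recv 97: fwd; pos4(id13) recv 63: fwd; pos5(id23) recv 40: fwd
After round 2: 3 messages still in flight

Answer: 3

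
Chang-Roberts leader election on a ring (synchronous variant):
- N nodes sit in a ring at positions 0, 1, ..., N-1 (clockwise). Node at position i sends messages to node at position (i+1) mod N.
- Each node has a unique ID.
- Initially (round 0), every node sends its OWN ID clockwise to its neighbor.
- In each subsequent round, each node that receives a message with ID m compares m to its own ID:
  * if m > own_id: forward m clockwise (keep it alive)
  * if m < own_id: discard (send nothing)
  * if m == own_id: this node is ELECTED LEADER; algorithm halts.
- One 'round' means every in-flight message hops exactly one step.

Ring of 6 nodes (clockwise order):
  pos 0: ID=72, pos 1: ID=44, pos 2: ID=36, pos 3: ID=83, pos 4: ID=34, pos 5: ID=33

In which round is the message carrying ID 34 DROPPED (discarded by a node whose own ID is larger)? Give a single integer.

Round 1: pos1(id44) recv 72: fwd; pos2(id36) recv 44: fwd; pos3(id83) recv 36: drop; pos4(id34) recv 83: fwd; pos5(id33) recv 34: fwd; pos0(id72) recv 33: drop
Round 2: pos2(id36) recv 72: fwd; pos3(id83) recv 44: drop; pos5(id33) recv 83: fwd; pos0(id72) recv 34: drop
Round 3: pos3(id83) recv 72: drop; pos0(id72) recv 83: fwd
Round 4: pos1(id44) recv 83: fwd
Round 5: pos2(id36) recv 83: fwd
Round 6: pos3(id83) recv 83: ELECTED
Message ID 34 originates at pos 4; dropped at pos 0 in round 2

Answer: 2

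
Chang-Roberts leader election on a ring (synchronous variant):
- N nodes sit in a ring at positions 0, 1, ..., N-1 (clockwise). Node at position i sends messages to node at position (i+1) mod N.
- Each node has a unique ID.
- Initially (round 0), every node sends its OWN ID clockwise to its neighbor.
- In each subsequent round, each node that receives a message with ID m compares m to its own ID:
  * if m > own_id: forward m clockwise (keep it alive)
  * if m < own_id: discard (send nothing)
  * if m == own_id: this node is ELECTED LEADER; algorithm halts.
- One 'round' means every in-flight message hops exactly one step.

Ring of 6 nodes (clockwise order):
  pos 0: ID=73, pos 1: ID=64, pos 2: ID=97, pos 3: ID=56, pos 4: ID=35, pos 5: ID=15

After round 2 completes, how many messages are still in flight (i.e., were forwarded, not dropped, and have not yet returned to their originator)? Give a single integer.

Answer: 2

Derivation:
Round 1: pos1(id64) recv 73: fwd; pos2(id97) recv 64: drop; pos3(id56) recv 97: fwd; pos4(id35) recv 56: fwd; pos5(id15) recv 35: fwd; pos0(id73) recv 15: drop
Round 2: pos2(id97) recv 73: drop; pos4(id35) recv 97: fwd; pos5(id15) recv 56: fwd; pos0(id73) recv 35: drop
After round 2: 2 messages still in flight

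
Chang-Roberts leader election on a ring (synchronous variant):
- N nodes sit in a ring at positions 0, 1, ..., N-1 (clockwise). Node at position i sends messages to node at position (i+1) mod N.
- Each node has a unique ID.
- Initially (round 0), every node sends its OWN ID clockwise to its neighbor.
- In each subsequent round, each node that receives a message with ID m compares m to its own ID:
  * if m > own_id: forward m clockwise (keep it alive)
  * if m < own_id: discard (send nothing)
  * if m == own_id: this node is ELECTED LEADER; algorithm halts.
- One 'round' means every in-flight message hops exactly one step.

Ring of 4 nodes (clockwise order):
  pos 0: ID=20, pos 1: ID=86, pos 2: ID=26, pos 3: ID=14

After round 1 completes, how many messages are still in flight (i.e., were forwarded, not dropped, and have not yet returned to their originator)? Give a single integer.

Round 1: pos1(id86) recv 20: drop; pos2(id26) recv 86: fwd; pos3(id14) recv 26: fwd; pos0(id20) recv 14: drop
After round 1: 2 messages still in flight

Answer: 2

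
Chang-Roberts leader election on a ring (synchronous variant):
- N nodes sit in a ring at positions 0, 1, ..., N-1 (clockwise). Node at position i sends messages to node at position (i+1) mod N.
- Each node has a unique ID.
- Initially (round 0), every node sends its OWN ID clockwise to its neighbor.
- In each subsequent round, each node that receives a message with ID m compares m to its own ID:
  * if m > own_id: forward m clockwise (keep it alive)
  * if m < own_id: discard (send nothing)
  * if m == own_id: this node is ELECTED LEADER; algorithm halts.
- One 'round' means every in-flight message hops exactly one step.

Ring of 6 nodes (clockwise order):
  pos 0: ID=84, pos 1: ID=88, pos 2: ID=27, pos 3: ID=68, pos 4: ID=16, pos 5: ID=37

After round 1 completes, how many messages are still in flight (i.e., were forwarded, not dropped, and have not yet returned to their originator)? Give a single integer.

Answer: 2

Derivation:
Round 1: pos1(id88) recv 84: drop; pos2(id27) recv 88: fwd; pos3(id68) recv 27: drop; pos4(id16) recv 68: fwd; pos5(id37) recv 16: drop; pos0(id84) recv 37: drop
After round 1: 2 messages still in flight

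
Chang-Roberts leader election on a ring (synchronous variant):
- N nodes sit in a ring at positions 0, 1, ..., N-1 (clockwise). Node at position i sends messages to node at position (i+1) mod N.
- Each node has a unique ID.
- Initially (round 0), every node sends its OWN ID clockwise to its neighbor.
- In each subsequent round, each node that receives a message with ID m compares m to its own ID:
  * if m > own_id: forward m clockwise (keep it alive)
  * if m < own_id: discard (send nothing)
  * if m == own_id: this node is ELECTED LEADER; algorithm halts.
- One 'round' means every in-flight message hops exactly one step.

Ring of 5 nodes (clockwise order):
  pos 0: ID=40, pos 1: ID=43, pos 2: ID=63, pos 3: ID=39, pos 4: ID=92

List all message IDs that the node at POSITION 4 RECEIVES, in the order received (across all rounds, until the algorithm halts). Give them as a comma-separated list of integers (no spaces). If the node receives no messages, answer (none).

Answer: 39,63,92

Derivation:
Round 1: pos1(id43) recv 40: drop; pos2(id63) recv 43: drop; pos3(id39) recv 63: fwd; pos4(id92) recv 39: drop; pos0(id40) recv 92: fwd
Round 2: pos4(id92) recv 63: drop; pos1(id43) recv 92: fwd
Round 3: pos2(id63) recv 92: fwd
Round 4: pos3(id39) recv 92: fwd
Round 5: pos4(id92) recv 92: ELECTED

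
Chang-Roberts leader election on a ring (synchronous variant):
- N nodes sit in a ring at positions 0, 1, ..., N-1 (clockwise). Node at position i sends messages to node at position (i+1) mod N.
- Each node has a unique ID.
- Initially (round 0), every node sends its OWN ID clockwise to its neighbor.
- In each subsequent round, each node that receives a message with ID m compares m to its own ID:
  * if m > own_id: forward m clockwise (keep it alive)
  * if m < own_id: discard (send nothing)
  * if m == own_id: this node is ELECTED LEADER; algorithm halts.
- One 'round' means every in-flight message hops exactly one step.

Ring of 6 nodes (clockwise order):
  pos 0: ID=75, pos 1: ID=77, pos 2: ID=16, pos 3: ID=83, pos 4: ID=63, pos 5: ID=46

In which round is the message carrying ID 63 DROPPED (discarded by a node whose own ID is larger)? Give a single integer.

Round 1: pos1(id77) recv 75: drop; pos2(id16) recv 77: fwd; pos3(id83) recv 16: drop; pos4(id63) recv 83: fwd; pos5(id46) recv 63: fwd; pos0(id75) recv 46: drop
Round 2: pos3(id83) recv 77: drop; pos5(id46) recv 83: fwd; pos0(id75) recv 63: drop
Round 3: pos0(id75) recv 83: fwd
Round 4: pos1(id77) recv 83: fwd
Round 5: pos2(id16) recv 83: fwd
Round 6: pos3(id83) recv 83: ELECTED
Message ID 63 originates at pos 4; dropped at pos 0 in round 2

Answer: 2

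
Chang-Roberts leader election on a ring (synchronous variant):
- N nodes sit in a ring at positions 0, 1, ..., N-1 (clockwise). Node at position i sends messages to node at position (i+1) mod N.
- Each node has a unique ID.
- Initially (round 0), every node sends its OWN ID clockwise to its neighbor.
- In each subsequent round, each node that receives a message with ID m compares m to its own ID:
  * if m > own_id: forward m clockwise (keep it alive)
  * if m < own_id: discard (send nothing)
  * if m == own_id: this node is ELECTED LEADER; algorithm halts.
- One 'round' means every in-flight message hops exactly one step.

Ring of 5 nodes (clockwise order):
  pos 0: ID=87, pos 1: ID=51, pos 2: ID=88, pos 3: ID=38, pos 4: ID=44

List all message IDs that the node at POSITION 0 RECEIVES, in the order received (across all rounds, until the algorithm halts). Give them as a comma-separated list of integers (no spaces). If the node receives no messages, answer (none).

Round 1: pos1(id51) recv 87: fwd; pos2(id88) recv 51: drop; pos3(id38) recv 88: fwd; pos4(id44) recv 38: drop; pos0(id87) recv 44: drop
Round 2: pos2(id88) recv 87: drop; pos4(id44) recv 88: fwd
Round 3: pos0(id87) recv 88: fwd
Round 4: pos1(id51) recv 88: fwd
Round 5: pos2(id88) recv 88: ELECTED

Answer: 44,88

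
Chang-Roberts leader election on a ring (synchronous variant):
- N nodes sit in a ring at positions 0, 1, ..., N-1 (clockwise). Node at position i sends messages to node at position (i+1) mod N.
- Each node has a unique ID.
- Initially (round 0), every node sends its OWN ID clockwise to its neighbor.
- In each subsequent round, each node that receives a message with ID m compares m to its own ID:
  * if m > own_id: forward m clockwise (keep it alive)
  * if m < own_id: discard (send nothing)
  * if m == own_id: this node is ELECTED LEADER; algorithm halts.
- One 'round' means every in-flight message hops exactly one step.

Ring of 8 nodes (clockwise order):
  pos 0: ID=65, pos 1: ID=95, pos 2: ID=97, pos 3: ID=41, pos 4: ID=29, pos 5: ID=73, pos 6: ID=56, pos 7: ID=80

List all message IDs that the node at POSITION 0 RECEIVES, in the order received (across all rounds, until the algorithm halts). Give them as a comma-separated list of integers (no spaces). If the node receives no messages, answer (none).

Answer: 80,97

Derivation:
Round 1: pos1(id95) recv 65: drop; pos2(id97) recv 95: drop; pos3(id41) recv 97: fwd; pos4(id29) recv 41: fwd; pos5(id73) recv 29: drop; pos6(id56) recv 73: fwd; pos7(id80) recv 56: drop; pos0(id65) recv 80: fwd
Round 2: pos4(id29) recv 97: fwd; pos5(id73) recv 41: drop; pos7(id80) recv 73: drop; pos1(id95) recv 80: drop
Round 3: pos5(id73) recv 97: fwd
Round 4: pos6(id56) recv 97: fwd
Round 5: pos7(id80) recv 97: fwd
Round 6: pos0(id65) recv 97: fwd
Round 7: pos1(id95) recv 97: fwd
Round 8: pos2(id97) recv 97: ELECTED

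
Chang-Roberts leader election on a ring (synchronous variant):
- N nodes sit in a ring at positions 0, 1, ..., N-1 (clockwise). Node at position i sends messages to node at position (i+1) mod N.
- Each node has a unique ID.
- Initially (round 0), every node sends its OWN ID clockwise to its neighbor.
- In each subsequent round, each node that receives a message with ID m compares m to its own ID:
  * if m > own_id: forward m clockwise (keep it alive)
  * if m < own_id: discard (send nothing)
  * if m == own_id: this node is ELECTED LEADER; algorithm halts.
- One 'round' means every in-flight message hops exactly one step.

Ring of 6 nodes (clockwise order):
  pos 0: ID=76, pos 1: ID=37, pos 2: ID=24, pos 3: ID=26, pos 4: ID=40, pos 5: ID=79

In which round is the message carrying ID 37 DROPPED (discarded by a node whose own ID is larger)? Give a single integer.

Round 1: pos1(id37) recv 76: fwd; pos2(id24) recv 37: fwd; pos3(id26) recv 24: drop; pos4(id40) recv 26: drop; pos5(id79) recv 40: drop; pos0(id76) recv 79: fwd
Round 2: pos2(id24) recv 76: fwd; pos3(id26) recv 37: fwd; pos1(id37) recv 79: fwd
Round 3: pos3(id26) recv 76: fwd; pos4(id40) recv 37: drop; pos2(id24) recv 79: fwd
Round 4: pos4(id40) recv 76: fwd; pos3(id26) recv 79: fwd
Round 5: pos5(id79) recv 76: drop; pos4(id40) recv 79: fwd
Round 6: pos5(id79) recv 79: ELECTED
Message ID 37 originates at pos 1; dropped at pos 4 in round 3

Answer: 3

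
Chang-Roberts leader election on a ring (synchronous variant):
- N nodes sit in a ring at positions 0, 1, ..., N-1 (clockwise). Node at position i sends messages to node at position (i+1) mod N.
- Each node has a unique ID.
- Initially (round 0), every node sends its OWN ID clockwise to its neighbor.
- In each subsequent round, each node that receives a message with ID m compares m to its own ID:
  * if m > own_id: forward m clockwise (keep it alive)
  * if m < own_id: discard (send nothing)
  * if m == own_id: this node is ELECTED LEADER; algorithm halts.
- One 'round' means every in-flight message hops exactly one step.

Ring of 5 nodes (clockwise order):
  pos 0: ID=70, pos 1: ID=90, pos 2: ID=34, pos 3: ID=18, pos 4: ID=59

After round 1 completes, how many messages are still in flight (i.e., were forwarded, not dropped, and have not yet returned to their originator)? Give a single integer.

Answer: 2

Derivation:
Round 1: pos1(id90) recv 70: drop; pos2(id34) recv 90: fwd; pos3(id18) recv 34: fwd; pos4(id59) recv 18: drop; pos0(id70) recv 59: drop
After round 1: 2 messages still in flight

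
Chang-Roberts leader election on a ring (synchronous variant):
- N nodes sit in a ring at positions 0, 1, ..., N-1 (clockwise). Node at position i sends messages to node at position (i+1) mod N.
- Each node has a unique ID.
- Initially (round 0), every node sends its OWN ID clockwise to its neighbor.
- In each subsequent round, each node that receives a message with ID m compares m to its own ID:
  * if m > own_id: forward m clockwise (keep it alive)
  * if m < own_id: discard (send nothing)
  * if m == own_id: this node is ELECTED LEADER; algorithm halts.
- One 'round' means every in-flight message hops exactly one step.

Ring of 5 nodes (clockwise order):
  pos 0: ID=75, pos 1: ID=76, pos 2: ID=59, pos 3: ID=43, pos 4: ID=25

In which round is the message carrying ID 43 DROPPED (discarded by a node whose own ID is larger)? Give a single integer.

Answer: 2

Derivation:
Round 1: pos1(id76) recv 75: drop; pos2(id59) recv 76: fwd; pos3(id43) recv 59: fwd; pos4(id25) recv 43: fwd; pos0(id75) recv 25: drop
Round 2: pos3(id43) recv 76: fwd; pos4(id25) recv 59: fwd; pos0(id75) recv 43: drop
Round 3: pos4(id25) recv 76: fwd; pos0(id75) recv 59: drop
Round 4: pos0(id75) recv 76: fwd
Round 5: pos1(id76) recv 76: ELECTED
Message ID 43 originates at pos 3; dropped at pos 0 in round 2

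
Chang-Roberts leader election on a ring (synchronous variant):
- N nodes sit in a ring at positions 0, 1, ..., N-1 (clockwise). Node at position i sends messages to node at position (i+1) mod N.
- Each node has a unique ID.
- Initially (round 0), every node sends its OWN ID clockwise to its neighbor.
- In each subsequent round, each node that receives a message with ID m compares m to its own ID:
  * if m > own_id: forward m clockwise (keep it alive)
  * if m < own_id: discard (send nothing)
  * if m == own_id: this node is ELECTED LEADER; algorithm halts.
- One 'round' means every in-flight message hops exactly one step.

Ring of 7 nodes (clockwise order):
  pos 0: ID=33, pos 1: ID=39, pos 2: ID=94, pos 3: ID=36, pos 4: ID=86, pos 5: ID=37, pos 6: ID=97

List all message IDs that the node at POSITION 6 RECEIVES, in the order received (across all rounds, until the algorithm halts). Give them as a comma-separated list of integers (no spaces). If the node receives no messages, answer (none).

Answer: 37,86,94,97

Derivation:
Round 1: pos1(id39) recv 33: drop; pos2(id94) recv 39: drop; pos3(id36) recv 94: fwd; pos4(id86) recv 36: drop; pos5(id37) recv 86: fwd; pos6(id97) recv 37: drop; pos0(id33) recv 97: fwd
Round 2: pos4(id86) recv 94: fwd; pos6(id97) recv 86: drop; pos1(id39) recv 97: fwd
Round 3: pos5(id37) recv 94: fwd; pos2(id94) recv 97: fwd
Round 4: pos6(id97) recv 94: drop; pos3(id36) recv 97: fwd
Round 5: pos4(id86) recv 97: fwd
Round 6: pos5(id37) recv 97: fwd
Round 7: pos6(id97) recv 97: ELECTED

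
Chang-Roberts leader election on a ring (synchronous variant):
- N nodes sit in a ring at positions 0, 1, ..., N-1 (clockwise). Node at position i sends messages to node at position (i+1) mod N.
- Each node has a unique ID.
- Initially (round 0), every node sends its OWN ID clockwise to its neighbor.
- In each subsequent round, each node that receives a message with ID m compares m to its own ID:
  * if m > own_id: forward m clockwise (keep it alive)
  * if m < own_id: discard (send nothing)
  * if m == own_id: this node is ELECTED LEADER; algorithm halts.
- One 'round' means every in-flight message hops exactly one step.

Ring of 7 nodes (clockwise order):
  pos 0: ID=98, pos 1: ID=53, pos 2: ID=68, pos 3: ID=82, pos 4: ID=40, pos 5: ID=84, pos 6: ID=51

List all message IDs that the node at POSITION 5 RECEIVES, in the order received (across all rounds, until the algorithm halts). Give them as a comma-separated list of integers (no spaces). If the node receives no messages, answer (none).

Answer: 40,82,98

Derivation:
Round 1: pos1(id53) recv 98: fwd; pos2(id68) recv 53: drop; pos3(id82) recv 68: drop; pos4(id40) recv 82: fwd; pos5(id84) recv 40: drop; pos6(id51) recv 84: fwd; pos0(id98) recv 51: drop
Round 2: pos2(id68) recv 98: fwd; pos5(id84) recv 82: drop; pos0(id98) recv 84: drop
Round 3: pos3(id82) recv 98: fwd
Round 4: pos4(id40) recv 98: fwd
Round 5: pos5(id84) recv 98: fwd
Round 6: pos6(id51) recv 98: fwd
Round 7: pos0(id98) recv 98: ELECTED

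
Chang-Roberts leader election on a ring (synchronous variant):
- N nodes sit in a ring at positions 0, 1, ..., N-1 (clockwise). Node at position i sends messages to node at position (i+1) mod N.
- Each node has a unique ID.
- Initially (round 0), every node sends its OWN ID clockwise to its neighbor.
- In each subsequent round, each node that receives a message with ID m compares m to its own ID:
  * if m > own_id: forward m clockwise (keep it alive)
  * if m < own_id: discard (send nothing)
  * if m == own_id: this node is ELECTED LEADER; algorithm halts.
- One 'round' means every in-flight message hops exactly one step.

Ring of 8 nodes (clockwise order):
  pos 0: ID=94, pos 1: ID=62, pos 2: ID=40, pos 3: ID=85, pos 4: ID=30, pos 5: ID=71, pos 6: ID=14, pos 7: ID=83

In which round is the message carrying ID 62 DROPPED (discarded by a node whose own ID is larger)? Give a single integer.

Answer: 2

Derivation:
Round 1: pos1(id62) recv 94: fwd; pos2(id40) recv 62: fwd; pos3(id85) recv 40: drop; pos4(id30) recv 85: fwd; pos5(id71) recv 30: drop; pos6(id14) recv 71: fwd; pos7(id83) recv 14: drop; pos0(id94) recv 83: drop
Round 2: pos2(id40) recv 94: fwd; pos3(id85) recv 62: drop; pos5(id71) recv 85: fwd; pos7(id83) recv 71: drop
Round 3: pos3(id85) recv 94: fwd; pos6(id14) recv 85: fwd
Round 4: pos4(id30) recv 94: fwd; pos7(id83) recv 85: fwd
Round 5: pos5(id71) recv 94: fwd; pos0(id94) recv 85: drop
Round 6: pos6(id14) recv 94: fwd
Round 7: pos7(id83) recv 94: fwd
Round 8: pos0(id94) recv 94: ELECTED
Message ID 62 originates at pos 1; dropped at pos 3 in round 2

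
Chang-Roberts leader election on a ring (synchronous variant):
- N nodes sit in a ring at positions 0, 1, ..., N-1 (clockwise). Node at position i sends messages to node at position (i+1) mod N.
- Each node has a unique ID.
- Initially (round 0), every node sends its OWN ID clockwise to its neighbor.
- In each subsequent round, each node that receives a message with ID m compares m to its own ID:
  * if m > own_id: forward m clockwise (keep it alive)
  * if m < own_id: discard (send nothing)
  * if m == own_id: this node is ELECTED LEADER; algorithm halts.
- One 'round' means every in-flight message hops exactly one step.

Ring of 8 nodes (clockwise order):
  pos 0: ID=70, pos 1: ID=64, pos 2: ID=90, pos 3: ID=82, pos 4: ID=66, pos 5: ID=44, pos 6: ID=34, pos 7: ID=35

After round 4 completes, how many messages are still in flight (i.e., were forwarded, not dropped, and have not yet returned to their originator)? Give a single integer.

Answer: 2

Derivation:
Round 1: pos1(id64) recv 70: fwd; pos2(id90) recv 64: drop; pos3(id82) recv 90: fwd; pos4(id66) recv 82: fwd; pos5(id44) recv 66: fwd; pos6(id34) recv 44: fwd; pos7(id35) recv 34: drop; pos0(id70) recv 35: drop
Round 2: pos2(id90) recv 70: drop; pos4(id66) recv 90: fwd; pos5(id44) recv 82: fwd; pos6(id34) recv 66: fwd; pos7(id35) recv 44: fwd
Round 3: pos5(id44) recv 90: fwd; pos6(id34) recv 82: fwd; pos7(id35) recv 66: fwd; pos0(id70) recv 44: drop
Round 4: pos6(id34) recv 90: fwd; pos7(id35) recv 82: fwd; pos0(id70) recv 66: drop
After round 4: 2 messages still in flight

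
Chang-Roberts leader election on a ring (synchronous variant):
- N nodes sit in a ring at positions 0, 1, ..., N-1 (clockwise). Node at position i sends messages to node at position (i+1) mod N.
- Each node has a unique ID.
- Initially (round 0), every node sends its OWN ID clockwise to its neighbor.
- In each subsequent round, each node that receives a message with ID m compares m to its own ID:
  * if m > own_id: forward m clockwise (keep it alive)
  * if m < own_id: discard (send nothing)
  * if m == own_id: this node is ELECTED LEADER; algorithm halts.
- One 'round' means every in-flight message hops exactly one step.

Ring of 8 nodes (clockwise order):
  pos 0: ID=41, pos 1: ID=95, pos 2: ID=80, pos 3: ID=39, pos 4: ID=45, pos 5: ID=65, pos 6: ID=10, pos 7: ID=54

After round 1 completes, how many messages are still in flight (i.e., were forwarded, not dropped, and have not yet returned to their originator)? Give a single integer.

Round 1: pos1(id95) recv 41: drop; pos2(id80) recv 95: fwd; pos3(id39) recv 80: fwd; pos4(id45) recv 39: drop; pos5(id65) recv 45: drop; pos6(id10) recv 65: fwd; pos7(id54) recv 10: drop; pos0(id41) recv 54: fwd
After round 1: 4 messages still in flight

Answer: 4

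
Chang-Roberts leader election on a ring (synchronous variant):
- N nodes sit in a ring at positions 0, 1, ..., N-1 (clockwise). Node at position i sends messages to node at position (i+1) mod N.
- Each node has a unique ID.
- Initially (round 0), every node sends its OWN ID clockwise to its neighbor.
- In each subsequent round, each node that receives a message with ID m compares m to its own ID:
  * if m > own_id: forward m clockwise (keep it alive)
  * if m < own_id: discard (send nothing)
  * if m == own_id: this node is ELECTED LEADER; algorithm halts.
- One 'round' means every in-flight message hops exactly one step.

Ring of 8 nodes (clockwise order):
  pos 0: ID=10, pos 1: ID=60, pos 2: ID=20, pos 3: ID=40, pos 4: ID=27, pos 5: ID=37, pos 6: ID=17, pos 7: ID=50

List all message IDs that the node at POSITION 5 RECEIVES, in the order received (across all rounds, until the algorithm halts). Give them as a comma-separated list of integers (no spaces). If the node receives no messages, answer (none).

Answer: 27,40,60

Derivation:
Round 1: pos1(id60) recv 10: drop; pos2(id20) recv 60: fwd; pos3(id40) recv 20: drop; pos4(id27) recv 40: fwd; pos5(id37) recv 27: drop; pos6(id17) recv 37: fwd; pos7(id50) recv 17: drop; pos0(id10) recv 50: fwd
Round 2: pos3(id40) recv 60: fwd; pos5(id37) recv 40: fwd; pos7(id50) recv 37: drop; pos1(id60) recv 50: drop
Round 3: pos4(id27) recv 60: fwd; pos6(id17) recv 40: fwd
Round 4: pos5(id37) recv 60: fwd; pos7(id50) recv 40: drop
Round 5: pos6(id17) recv 60: fwd
Round 6: pos7(id50) recv 60: fwd
Round 7: pos0(id10) recv 60: fwd
Round 8: pos1(id60) recv 60: ELECTED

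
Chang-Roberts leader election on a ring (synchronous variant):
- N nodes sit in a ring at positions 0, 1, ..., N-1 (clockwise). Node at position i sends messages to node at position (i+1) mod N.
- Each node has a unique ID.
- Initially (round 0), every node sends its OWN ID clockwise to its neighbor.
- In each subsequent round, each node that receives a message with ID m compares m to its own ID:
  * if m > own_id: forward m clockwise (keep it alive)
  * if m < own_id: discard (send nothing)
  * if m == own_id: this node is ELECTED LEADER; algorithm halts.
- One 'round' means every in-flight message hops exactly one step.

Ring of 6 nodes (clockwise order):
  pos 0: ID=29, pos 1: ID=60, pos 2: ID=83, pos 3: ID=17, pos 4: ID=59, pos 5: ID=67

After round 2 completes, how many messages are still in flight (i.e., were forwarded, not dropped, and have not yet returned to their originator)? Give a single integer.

Answer: 2

Derivation:
Round 1: pos1(id60) recv 29: drop; pos2(id83) recv 60: drop; pos3(id17) recv 83: fwd; pos4(id59) recv 17: drop; pos5(id67) recv 59: drop; pos0(id29) recv 67: fwd
Round 2: pos4(id59) recv 83: fwd; pos1(id60) recv 67: fwd
After round 2: 2 messages still in flight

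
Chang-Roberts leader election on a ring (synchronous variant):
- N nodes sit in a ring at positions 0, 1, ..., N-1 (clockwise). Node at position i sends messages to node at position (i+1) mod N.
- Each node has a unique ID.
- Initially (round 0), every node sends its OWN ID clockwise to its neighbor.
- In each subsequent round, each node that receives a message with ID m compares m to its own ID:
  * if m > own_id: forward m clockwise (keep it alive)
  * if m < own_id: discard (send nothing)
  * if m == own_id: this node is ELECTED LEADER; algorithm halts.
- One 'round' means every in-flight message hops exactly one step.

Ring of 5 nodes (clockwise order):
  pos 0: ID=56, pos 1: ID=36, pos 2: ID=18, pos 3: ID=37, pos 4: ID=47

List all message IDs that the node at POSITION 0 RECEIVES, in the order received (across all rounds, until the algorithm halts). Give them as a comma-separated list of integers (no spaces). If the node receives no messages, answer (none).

Answer: 47,56

Derivation:
Round 1: pos1(id36) recv 56: fwd; pos2(id18) recv 36: fwd; pos3(id37) recv 18: drop; pos4(id47) recv 37: drop; pos0(id56) recv 47: drop
Round 2: pos2(id18) recv 56: fwd; pos3(id37) recv 36: drop
Round 3: pos3(id37) recv 56: fwd
Round 4: pos4(id47) recv 56: fwd
Round 5: pos0(id56) recv 56: ELECTED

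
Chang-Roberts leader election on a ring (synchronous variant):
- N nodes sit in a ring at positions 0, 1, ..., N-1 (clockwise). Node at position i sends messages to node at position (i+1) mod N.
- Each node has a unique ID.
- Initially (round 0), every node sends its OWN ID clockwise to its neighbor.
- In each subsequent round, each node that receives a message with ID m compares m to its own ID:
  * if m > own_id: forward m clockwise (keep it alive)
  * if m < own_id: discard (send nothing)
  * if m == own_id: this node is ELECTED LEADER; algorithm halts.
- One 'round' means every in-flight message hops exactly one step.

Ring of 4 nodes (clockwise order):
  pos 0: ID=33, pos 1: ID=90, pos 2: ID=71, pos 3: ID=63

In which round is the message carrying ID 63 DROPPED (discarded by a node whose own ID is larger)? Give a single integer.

Answer: 2

Derivation:
Round 1: pos1(id90) recv 33: drop; pos2(id71) recv 90: fwd; pos3(id63) recv 71: fwd; pos0(id33) recv 63: fwd
Round 2: pos3(id63) recv 90: fwd; pos0(id33) recv 71: fwd; pos1(id90) recv 63: drop
Round 3: pos0(id33) recv 90: fwd; pos1(id90) recv 71: drop
Round 4: pos1(id90) recv 90: ELECTED
Message ID 63 originates at pos 3; dropped at pos 1 in round 2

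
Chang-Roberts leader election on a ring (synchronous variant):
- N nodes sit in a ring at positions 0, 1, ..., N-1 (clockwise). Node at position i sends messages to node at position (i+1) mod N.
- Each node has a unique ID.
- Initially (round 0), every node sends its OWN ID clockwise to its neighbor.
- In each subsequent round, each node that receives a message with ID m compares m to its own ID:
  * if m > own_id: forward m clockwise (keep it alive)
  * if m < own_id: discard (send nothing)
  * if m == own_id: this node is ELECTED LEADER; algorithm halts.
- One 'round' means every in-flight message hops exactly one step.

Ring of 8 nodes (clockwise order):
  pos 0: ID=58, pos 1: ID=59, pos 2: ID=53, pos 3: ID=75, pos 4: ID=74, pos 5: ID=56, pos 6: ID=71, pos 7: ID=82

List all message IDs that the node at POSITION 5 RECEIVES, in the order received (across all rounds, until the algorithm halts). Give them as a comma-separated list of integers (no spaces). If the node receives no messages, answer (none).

Answer: 74,75,82

Derivation:
Round 1: pos1(id59) recv 58: drop; pos2(id53) recv 59: fwd; pos3(id75) recv 53: drop; pos4(id74) recv 75: fwd; pos5(id56) recv 74: fwd; pos6(id71) recv 56: drop; pos7(id82) recv 71: drop; pos0(id58) recv 82: fwd
Round 2: pos3(id75) recv 59: drop; pos5(id56) recv 75: fwd; pos6(id71) recv 74: fwd; pos1(id59) recv 82: fwd
Round 3: pos6(id71) recv 75: fwd; pos7(id82) recv 74: drop; pos2(id53) recv 82: fwd
Round 4: pos7(id82) recv 75: drop; pos3(id75) recv 82: fwd
Round 5: pos4(id74) recv 82: fwd
Round 6: pos5(id56) recv 82: fwd
Round 7: pos6(id71) recv 82: fwd
Round 8: pos7(id82) recv 82: ELECTED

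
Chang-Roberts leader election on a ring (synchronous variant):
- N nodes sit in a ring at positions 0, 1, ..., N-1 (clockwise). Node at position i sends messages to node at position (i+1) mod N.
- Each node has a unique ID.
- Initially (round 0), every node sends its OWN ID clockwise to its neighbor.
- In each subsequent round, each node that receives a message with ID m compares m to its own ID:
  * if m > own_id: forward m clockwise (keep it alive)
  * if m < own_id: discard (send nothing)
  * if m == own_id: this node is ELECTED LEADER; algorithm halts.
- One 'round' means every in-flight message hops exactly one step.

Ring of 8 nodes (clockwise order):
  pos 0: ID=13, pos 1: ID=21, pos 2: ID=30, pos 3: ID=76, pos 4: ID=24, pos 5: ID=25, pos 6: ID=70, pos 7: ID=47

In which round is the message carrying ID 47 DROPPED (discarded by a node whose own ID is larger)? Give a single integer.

Round 1: pos1(id21) recv 13: drop; pos2(id30) recv 21: drop; pos3(id76) recv 30: drop; pos4(id24) recv 76: fwd; pos5(id25) recv 24: drop; pos6(id70) recv 25: drop; pos7(id47) recv 70: fwd; pos0(id13) recv 47: fwd
Round 2: pos5(id25) recv 76: fwd; pos0(id13) recv 70: fwd; pos1(id21) recv 47: fwd
Round 3: pos6(id70) recv 76: fwd; pos1(id21) recv 70: fwd; pos2(id30) recv 47: fwd
Round 4: pos7(id47) recv 76: fwd; pos2(id30) recv 70: fwd; pos3(id76) recv 47: drop
Round 5: pos0(id13) recv 76: fwd; pos3(id76) recv 70: drop
Round 6: pos1(id21) recv 76: fwd
Round 7: pos2(id30) recv 76: fwd
Round 8: pos3(id76) recv 76: ELECTED
Message ID 47 originates at pos 7; dropped at pos 3 in round 4

Answer: 4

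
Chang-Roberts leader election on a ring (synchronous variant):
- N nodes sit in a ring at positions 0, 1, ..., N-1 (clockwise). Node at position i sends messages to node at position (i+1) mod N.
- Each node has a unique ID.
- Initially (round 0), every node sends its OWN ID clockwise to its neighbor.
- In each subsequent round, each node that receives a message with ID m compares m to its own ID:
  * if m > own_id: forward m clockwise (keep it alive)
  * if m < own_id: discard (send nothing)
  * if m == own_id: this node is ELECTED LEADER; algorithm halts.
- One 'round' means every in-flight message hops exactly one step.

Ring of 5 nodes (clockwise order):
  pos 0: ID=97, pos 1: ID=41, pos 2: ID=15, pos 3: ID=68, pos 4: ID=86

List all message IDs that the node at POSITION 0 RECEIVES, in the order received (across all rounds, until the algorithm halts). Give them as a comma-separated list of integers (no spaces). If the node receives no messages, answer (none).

Round 1: pos1(id41) recv 97: fwd; pos2(id15) recv 41: fwd; pos3(id68) recv 15: drop; pos4(id86) recv 68: drop; pos0(id97) recv 86: drop
Round 2: pos2(id15) recv 97: fwd; pos3(id68) recv 41: drop
Round 3: pos3(id68) recv 97: fwd
Round 4: pos4(id86) recv 97: fwd
Round 5: pos0(id97) recv 97: ELECTED

Answer: 86,97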